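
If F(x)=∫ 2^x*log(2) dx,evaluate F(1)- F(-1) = 3/2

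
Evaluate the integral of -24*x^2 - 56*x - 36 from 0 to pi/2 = (-pi - 2)^3 - (-pi - 2)^2 - 2*pi + 12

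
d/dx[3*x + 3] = 3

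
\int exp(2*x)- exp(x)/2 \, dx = (exp(x) - 1)*exp(x)/2 + C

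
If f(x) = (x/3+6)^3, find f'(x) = x^2/9 + 4*x + 36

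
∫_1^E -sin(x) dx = cos(E) - cos(1)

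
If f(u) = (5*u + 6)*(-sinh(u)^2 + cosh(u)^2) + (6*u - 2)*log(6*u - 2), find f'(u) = 6*log(3*u - 1) + 6*log(2) + 11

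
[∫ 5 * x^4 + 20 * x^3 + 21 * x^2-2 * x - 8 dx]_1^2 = 144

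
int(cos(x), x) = sin(x) + C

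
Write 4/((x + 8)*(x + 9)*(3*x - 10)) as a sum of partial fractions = 18/(629*(3*x - 10)) + 4/(37*(x + 9)) - 2/(17*(x + 8))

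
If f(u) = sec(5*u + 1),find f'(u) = 5*tan(5*u + 1)*sec(5*u + 1)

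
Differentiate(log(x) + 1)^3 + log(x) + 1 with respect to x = (3*log(x)^2 + 6*log(x) + 4)/x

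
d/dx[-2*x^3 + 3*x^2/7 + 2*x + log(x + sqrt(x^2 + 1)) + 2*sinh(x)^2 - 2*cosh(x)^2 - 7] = (-42*x^4 - 42*x^3*sqrt(x^2 + 1) + 6*x^3 + 6*x^2*sqrt(x^2 + 1) - 28*x^2 + 14*x*sqrt(x^2 + 1) + 13*x + 7*sqrt(x^2 + 1) + 14)/(7*x^2 + 7*x*sqrt(x^2 + 1) + 7)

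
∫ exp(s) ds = exp(s) + C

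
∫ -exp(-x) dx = exp(-x) + C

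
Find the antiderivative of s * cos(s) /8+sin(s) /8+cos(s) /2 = (s + 4)*sin(s)/8 + C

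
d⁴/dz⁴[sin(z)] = sin(z)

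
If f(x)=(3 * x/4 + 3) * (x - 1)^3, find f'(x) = 3*x^3 + 9*x^2/4 - 27*x/2 + 33/4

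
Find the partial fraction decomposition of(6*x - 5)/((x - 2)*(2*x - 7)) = 32/(3*(2*x - 7)) - 7/(3*(x - 2))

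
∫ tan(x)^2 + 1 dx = tan(x) + C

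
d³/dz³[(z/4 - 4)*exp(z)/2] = z*exp(z)/8 - 13*exp(z)/8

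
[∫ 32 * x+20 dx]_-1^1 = 40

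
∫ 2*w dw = w^2 + C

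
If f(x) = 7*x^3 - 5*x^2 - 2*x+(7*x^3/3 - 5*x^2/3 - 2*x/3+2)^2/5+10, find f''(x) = 98*x^4/3 - 280*x^3/9 - 4*x^2/5 + 838*x/15 - 562/45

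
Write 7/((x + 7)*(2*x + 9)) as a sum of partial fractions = 14/(5*(2*x + 9)) - 7/(5*(x + 7))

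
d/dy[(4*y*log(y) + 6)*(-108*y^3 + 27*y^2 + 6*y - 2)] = -1728*y^3*log(y) - 432*y^3 + 324*y^2*log(y) - 1836*y^2 + 48*y*log(y) + 348*y - 8*log(y) + 28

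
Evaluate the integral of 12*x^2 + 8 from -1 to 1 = 24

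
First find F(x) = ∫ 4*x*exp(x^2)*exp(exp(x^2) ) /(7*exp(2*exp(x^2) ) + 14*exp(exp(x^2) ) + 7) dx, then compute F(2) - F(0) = -2*E/(7*(1 + E)) + 2*exp(exp(4))/(7*(1 + exp(exp(4))))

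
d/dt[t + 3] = 1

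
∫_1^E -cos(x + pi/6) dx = -sin(pi/6 + E) + sin(pi/6 + 1)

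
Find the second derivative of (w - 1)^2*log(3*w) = (2*w^2*log(w) + 2*w^2*log(3) + 3*w^2 - 2*w - 1)/w^2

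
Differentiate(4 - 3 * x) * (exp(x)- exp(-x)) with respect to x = (-3*x*exp(2*x) - 3*x + exp(2*x) + 7)*exp(-x)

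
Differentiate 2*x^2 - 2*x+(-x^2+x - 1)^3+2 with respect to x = -6*x^5 + 15*x^4 - 24*x^3 + 21*x^2 - 8*x + 1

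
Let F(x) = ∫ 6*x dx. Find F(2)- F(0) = 12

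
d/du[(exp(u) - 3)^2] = 2*exp(2*u) - 6*exp(u)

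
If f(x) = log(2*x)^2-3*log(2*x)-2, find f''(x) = (-2*log(x) - 2*log(2) + 5)/x^2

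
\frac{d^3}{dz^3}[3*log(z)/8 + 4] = 3/(4*z^3)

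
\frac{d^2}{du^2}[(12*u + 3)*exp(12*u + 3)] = 1728*u*exp(12*u + 3) + 720*exp(12*u + 3)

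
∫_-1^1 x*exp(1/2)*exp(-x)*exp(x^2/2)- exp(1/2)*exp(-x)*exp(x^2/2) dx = 1 - exp(2)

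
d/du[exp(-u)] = -exp(-u)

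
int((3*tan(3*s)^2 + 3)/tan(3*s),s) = log(2*tan(3*s)) + C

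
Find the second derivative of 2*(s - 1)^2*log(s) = (4*s^2*log(s) + 6*s^2 - 4*s - 2)/s^2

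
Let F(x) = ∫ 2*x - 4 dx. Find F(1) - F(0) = -3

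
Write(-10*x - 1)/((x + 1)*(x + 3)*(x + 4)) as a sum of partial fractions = 13/(x + 4) - 29/(2*(x + 3)) + 3/(2*(x + 1))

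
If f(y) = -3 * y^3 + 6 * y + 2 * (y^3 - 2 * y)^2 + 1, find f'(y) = 12*y^5 - 32*y^3 - 9*y^2 + 16*y + 6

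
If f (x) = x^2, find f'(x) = 2*x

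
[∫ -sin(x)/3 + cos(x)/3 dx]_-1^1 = 2*sin(1)/3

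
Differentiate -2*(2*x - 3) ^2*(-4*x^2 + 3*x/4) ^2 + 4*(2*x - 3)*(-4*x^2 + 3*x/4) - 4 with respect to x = -768*x^5 + 2160*x^4 - 1746*x^3 + 537*x^2/2 + 351*x/4 - 9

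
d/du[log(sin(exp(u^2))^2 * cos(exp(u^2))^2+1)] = -4*u*exp(u^2)*sin(4*exp(u^2))/((1 - cos(2*exp(u^2)))^2 + 2*cos(2*exp(u^2)) - 6)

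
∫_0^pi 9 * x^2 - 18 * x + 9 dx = 3 + 3*(-1 + pi)^3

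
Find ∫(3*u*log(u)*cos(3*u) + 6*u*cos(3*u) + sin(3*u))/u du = (log(u) + 2)*sin(3*u) + C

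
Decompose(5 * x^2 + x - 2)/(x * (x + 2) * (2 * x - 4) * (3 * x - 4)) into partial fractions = -111/(80*(3*x - 4)) - 1/(10*(x + 2)) + 5/(8*(x - 2)) - 1/(16*x)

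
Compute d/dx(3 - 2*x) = -2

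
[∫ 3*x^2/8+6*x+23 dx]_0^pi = -64 - pi + (pi/2 + 4)^3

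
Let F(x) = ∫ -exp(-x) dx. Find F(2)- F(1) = -exp(-1) + exp(-2)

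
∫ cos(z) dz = sin(z) + C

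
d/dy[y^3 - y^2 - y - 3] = 3*y^2 - 2*y - 1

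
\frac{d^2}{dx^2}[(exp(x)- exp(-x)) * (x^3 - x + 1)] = (x^3*exp(2*x) - x^3 + 6*x^2*exp(2*x) + 6*x^2 + 5*x*exp(2*x) - 5*x - exp(2*x) - 3)*exp(-x)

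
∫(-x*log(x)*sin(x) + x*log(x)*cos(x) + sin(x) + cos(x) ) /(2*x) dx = sqrt(2)*log(x)*sin(x + pi/4)/2 + C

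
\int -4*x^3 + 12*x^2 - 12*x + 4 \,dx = -x^4 + 4*x^3 - 6*x^2 + 4*x + C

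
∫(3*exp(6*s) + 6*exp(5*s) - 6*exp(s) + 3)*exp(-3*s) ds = ((exp(s) + 1)*exp(s) - 1)^3*exp(-3*s) + C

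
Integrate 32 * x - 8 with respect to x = 16*x^2 - 8*x + C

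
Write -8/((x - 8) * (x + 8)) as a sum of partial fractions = 1/(2*(x + 8)) - 1/(2*(x - 8))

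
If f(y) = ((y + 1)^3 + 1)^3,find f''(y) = 72*y^7 + 504*y^6 + 1512*y^5 + 2610*y^4 + 2880*y^3 + 2052*y^2 + 882*y + 180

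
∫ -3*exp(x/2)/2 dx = -3*exp(x/2) + C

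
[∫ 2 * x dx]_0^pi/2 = pi^2/4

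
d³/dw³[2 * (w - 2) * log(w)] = (-2*w - 8)/w^3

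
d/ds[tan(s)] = cos(s)^(-2)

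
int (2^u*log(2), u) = 2^u + C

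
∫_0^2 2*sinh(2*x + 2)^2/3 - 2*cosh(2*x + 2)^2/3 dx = -4/3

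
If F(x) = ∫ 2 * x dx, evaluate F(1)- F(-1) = 0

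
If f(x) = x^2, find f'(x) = 2*x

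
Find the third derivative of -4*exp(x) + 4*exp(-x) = (-4*exp(2*x) - 4)*exp(-x)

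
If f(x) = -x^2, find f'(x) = -2*x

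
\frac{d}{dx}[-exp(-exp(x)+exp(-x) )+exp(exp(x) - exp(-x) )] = (exp(2*x) + exp(2*exp(x) - 2*exp(-x)) + exp(2*x + 2*exp(x) - 2*exp(-x)) + 1)*exp(-x - exp(x) + exp(-x))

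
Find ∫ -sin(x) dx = cos(x) + C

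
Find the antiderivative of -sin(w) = cos(w) + C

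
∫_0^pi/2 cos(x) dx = 1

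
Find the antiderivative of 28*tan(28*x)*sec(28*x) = sec(28*x) + C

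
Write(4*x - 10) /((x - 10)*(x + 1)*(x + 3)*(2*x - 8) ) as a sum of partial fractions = 11/(182*(x + 3)) - 7/(110*(x + 1)) - 1/(70*(x - 4)) + 5/(286*(x - 10))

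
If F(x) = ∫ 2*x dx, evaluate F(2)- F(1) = 3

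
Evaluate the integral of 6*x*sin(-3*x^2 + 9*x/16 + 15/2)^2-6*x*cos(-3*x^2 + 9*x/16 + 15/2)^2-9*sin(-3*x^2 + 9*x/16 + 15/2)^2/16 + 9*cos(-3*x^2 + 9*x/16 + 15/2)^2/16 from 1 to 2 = -sin(27/4)/2 - sin(81/8)/2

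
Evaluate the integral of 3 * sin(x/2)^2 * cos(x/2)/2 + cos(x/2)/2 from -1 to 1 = -sin(3/2)/2 + 7*sin(1/2)/2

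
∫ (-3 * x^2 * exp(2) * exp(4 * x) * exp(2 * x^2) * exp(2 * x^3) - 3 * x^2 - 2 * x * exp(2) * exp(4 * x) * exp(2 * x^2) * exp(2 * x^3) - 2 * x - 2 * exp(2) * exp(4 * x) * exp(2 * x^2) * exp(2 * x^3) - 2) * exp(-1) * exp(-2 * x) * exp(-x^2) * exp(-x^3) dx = -2*sinh(x^3 + x^2 + 2*x + 1) + C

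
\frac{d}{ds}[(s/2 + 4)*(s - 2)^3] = 2*s^3 + 3*s^2 - 36*s + 44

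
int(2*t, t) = t^2 + C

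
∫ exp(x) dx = exp(x) + C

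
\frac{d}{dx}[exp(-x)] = -exp(-x)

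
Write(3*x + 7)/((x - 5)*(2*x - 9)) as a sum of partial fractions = -41/(2*x - 9) + 22/(x - 5)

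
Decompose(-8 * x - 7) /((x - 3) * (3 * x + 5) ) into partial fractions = -19/(14*(3*x + 5)) - 31/(14*(x - 3))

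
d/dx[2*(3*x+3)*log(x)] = (6*x*log(x) + 6*x + 6)/x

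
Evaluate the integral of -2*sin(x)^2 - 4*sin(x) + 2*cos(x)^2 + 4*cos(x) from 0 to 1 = -9 + (cos(1) + sin(1) + 2)^2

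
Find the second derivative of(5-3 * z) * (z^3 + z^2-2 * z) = -36*z^2 + 12*z + 22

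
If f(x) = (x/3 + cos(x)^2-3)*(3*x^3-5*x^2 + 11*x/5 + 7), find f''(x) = -6*x^3*cos(2*x) - 18*x^2*sin(2*x) + 10*x^2*cos(2*x) + 12*x^2 + 20*x*sin(2*x) + 23*x*cos(2*x)/5 - 55*x - 22*sin(2*x)/5 - 19*cos(2*x) + 397/15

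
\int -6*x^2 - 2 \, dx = -2*x^3 - 2*x + C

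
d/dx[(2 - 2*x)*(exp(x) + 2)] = -2*x*exp(x) - 4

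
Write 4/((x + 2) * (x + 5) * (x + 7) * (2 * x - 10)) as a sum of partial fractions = -1/(60*(x + 7)) + 1/(30*(x + 5)) - 2/(105*(x + 2)) + 1/(420*(x - 5))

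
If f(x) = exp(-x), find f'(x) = -exp(-x)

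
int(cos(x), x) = sin(x) + C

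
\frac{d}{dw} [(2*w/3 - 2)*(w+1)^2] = 2*w^2 - 4*w/3 - 10/3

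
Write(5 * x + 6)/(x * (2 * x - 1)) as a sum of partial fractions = 17/(2*x - 1) - 6/x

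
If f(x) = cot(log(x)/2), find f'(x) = -1/(x*(1 - cos(log(x))))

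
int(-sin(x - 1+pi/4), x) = cos(x - 1 + pi/4) + C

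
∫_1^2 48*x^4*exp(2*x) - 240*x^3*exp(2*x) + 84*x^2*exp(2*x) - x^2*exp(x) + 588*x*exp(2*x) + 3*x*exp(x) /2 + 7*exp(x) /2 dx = -147*exp(2) - 5*E/2 + 216*exp(4)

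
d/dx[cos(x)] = -sin(x)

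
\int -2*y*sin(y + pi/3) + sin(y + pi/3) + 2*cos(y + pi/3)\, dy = (2*y - 1)*cos(y + pi/3) + C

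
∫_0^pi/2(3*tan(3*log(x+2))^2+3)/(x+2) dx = tan(3*log(pi/2 + 2)) - tan(3*log(2))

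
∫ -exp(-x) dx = exp(-x) + C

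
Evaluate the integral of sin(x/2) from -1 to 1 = 0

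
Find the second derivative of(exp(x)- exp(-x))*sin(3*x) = (-8*exp(2*x)*sin(3*x) + 6*exp(2*x)*cos(3*x) + 8*sin(3*x) + 6*cos(3*x))*exp(-x)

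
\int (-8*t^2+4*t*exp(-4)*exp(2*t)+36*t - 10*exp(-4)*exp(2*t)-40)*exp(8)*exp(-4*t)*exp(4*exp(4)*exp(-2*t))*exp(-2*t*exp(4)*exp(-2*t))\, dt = 2*(2 - t)*exp(2*(-t + (2 - t)*exp(2*t - 4) + 2)*exp(4 - 2*t)) + C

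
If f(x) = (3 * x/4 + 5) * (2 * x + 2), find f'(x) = 3*x + 23/2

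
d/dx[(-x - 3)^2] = 2*x + 6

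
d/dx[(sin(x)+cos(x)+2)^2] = 2*cos(2*x) + 4*sqrt(2)*cos(x + pi/4)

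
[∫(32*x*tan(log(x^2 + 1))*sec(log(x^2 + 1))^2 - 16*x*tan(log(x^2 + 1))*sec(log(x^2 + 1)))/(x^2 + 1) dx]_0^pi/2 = -8*sec(log(1 + pi^2/4)) + 8*sec(log(1 + pi^2/4))^2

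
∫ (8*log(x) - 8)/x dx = 4*(log(x) - 1)^2 + C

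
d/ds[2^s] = 2^s*log(2)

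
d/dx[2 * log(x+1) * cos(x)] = 2*(-x*log(x + 1)*sin(x) - log(x + 1)*sin(x) + cos(x))/(x + 1)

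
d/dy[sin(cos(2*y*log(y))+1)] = -4*(log(y) + 1)*sin(y*log(y))*cos(y*log(y))*cos(2*cos(y*log(y))^2)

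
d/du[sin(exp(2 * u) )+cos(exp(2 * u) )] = 2*sqrt(2)*exp(2*u)*cos(exp(2*u) + pi/4)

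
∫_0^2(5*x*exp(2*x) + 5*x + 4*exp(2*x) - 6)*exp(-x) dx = -9*exp(-2) + 9*exp(2)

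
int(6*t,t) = 3*t^2 + C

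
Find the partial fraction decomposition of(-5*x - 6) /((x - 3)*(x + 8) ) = -34/(11*(x + 8)) - 21/(11*(x - 3))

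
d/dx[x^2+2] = 2*x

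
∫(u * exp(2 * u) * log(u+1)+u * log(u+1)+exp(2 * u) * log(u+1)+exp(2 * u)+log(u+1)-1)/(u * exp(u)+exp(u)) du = 2*log(u + 1)*sinh(u) + C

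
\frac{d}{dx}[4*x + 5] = 4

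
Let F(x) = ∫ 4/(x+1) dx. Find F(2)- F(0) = 4*log(3)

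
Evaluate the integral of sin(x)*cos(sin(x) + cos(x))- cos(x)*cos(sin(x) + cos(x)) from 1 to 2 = -sin(cos(2) + sin(2)) + sin(cos(1) + sin(1))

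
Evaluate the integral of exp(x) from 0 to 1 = -1 + E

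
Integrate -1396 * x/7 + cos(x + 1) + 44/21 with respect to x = -698*x^2/7 + 44*x/21 + sin(x + 1) + C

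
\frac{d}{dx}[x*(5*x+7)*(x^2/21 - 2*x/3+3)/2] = 10*x^3/21 - 9*x^2/2 + 31*x/3 + 21/2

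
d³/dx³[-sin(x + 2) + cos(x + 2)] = sin(x + 2) + cos(x + 2)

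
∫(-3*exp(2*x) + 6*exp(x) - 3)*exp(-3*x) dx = (1 - exp(x))^3*exp(-3*x) + C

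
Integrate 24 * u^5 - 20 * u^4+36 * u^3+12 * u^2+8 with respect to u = 4*u^6 - 4*u^5 + 9*u^4 + 4*u^3 + 8*u + C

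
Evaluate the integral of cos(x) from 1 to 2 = -sin(1) + sin(2)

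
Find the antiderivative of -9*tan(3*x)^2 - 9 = -3*tan(3*x) + C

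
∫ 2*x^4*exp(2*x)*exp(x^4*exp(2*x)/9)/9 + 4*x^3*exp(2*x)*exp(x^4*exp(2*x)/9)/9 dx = exp(x^4*exp(2*x)/9) + C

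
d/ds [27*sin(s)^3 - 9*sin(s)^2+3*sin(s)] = 3*(-6*sin(s) - 27*cos(s)^2 + 28)*cos(s)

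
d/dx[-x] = -1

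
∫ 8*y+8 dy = 4*y^2 + 8*y + C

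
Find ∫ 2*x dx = x^2 + C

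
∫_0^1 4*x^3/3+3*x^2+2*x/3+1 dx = 8/3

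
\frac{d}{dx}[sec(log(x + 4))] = tan(log(x + 4))*sec(log(x + 4))/(x + 4)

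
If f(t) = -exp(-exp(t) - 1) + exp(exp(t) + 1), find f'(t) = (exp(t) + exp(t + 2*exp(t) + 2))*exp(-exp(t) - 1)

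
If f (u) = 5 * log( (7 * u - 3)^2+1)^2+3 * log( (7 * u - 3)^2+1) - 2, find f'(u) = (980*u*log(49*u^2 - 42*u + 10) + 294*u - 420*log(49*u^2 - 42*u + 10) - 126)/(49*u^2 - 42*u + 10)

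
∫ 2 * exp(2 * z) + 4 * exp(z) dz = (exp(z) + 2)^2 + C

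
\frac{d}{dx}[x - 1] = 1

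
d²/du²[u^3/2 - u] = 3*u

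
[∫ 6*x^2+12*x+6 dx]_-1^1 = 16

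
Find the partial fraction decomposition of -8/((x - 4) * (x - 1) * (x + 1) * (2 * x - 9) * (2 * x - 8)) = -64/(77*(2*x - 9)) - 2/(275*(x + 1)) + 2/(63*(x - 1)) + 88/(225*(x - 4)) + 4/(15*(x - 4)^2)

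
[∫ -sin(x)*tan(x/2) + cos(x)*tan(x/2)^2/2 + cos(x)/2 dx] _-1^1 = 2*cos(1)*tan(1/2)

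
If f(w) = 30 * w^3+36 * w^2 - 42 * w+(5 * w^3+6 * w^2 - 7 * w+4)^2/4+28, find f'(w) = 75*w^5/2 + 75*w^4 - 34*w^3 + 57*w^2 + 241*w/2 - 56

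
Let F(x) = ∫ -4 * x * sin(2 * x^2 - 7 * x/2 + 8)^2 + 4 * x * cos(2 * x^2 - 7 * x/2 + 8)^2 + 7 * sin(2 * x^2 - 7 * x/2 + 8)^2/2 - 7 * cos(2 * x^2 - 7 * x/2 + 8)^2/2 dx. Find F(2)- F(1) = sin(18)/2 - sin(13)/2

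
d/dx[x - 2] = 1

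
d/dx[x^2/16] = x/8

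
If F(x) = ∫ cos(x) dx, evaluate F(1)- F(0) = sin(1)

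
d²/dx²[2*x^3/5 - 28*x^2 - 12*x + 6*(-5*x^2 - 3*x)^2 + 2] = 1800*x^2 + 5412*x/5 + 52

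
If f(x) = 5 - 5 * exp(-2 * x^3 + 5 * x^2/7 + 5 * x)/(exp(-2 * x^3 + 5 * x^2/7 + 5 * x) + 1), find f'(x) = (210*x^2*exp(-2*x^3 + 5*x^2/7 + 5*x) - 50*x*exp(-2*x^3 + 5*x^2/7 + 5*x) - 175*exp(-2*x^3 + 5*x^2/7 + 5*x))/(7*exp(10*x)*exp(10*x^2/7)*exp(-4*x^3) + 14*exp(5*x)*exp(5*x^2/7)*exp(-2*x^3) + 7)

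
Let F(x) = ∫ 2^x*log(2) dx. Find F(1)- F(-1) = 3/2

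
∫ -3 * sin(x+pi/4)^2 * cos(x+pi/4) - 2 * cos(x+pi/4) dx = -(sin(2*x) + 5)*sin(x + pi/4)/2 + C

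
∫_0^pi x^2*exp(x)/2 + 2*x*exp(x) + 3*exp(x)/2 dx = -1/2 + (1 + pi)^2*exp(pi)/2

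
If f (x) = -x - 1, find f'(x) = -1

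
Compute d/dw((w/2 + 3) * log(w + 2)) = (w*log(w + 2) + w + 2*log(w + 2) + 6)/(2*w + 4)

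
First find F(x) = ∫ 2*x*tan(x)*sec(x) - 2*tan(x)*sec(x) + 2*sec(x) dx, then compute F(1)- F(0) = 2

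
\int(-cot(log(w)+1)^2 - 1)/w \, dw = cot(log(w) + 1) + C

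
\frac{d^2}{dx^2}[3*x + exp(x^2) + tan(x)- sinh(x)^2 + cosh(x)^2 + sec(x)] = 4*x^2*exp(x^2) + 2*exp(x^2) + 2*tan(x)^3 + 2*tan(x)^2*sec(x) + 2*tan(x) + sec(x)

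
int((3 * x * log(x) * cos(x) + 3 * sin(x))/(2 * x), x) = 3*log(x)*sin(x)/2 + C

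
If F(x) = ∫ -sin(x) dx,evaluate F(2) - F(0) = -1 + cos(2)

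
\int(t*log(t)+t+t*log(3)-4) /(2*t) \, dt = (t - 4)*log(3*t)/2 + C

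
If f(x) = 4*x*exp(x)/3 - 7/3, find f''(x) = 4*x*exp(x)/3 + 8*exp(x)/3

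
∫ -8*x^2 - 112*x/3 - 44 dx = -8*x^3/3 - 56*x^2/3 - 44*x + C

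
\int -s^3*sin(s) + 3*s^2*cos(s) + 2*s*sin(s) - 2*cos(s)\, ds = s*(s^2 - 2)*cos(s) + C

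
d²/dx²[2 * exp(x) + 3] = 2*exp(x)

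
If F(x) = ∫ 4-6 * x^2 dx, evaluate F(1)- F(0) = 2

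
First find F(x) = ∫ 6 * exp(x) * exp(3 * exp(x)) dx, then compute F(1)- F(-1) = -2*exp(3*exp(-1)) + 2*exp(3*E)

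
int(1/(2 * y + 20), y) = log(y/2 + 5)/2 + C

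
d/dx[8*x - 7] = 8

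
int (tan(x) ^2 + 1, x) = tan(x) + C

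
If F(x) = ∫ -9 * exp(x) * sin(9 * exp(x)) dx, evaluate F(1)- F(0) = cos(9*E) - cos(9)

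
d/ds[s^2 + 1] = 2*s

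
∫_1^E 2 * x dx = -1 + exp(2)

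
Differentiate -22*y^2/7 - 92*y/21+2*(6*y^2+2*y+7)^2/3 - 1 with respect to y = 96*y^3 + 48*y^2 + 2332*y/21 + 100/7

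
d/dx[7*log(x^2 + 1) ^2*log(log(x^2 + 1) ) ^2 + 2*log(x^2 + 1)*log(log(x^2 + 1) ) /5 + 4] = (140*x*log(x^2 + 1)*log(log(x^2 + 1))^2 + 140*x*log(x^2 + 1)*log(log(x^2 + 1)) + 4*x*log(log(x^2 + 1)) + 4*x)/(5*x^2 + 5)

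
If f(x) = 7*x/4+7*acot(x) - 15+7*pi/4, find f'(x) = (7*x^2 - 21)/(4*x^2 + 4)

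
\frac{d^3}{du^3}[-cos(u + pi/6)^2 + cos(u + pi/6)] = sin(u + pi/6) - 4*sin(2*u + pi/3)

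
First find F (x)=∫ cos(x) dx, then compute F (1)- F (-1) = 2*sin(1)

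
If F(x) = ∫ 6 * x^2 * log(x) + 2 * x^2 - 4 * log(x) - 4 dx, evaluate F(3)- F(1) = 42*log(3)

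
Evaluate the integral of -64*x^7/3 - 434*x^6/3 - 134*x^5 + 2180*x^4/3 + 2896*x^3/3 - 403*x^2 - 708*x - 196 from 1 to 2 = 3646/3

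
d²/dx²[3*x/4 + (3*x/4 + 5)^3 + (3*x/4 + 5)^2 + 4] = 81*x/32 + 18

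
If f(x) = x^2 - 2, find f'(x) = 2*x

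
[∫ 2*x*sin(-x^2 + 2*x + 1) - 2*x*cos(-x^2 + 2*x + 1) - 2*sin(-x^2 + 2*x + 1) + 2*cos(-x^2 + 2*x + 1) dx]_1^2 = -sin(2) - cos(2) + cos(1) + sin(1)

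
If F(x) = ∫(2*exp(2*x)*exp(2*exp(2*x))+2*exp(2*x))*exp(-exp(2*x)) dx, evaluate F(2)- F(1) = -exp(exp(2)) - exp(-exp(4)) + exp(-exp(2)) + exp(exp(4))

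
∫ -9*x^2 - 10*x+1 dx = -3*x^3 - 5*x^2 + x + C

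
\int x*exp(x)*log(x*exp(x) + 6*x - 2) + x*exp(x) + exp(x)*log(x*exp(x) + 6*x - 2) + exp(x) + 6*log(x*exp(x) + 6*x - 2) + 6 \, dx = (x*exp(x) + 6*x - 2)*log(x*exp(x) + 6*x - 2) + C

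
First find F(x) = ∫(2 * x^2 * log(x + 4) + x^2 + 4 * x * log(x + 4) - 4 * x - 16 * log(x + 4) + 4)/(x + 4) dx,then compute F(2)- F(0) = -8*log(2)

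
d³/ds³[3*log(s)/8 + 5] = 3/(4*s^3)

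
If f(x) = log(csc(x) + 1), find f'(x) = -cot(x)*csc(x)/(csc(x) + 1)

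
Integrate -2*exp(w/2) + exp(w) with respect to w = (exp(w/2) - 2)^2 + C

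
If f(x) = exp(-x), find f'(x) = -exp(-x)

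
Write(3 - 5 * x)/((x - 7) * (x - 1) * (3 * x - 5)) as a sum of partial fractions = 3/(2*(3*x - 5)) - 1/(6*(x - 1)) - 1/(3*(x - 7))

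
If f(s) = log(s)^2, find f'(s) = 2*log(s)/s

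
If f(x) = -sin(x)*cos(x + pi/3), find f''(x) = 2*sin(2*x + pi/3)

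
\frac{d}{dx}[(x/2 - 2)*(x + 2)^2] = 3*x^2/2 - 6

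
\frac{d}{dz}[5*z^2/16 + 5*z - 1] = 5*z/8 + 5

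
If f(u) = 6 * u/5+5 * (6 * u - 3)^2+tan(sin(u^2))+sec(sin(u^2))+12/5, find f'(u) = 2*u*sin(sin(u^2))*cos(u^2)/cos(sin(u^2))^2 + 2*u*cos(u^2)/cos(sin(u^2))^2 + 360*u - 894/5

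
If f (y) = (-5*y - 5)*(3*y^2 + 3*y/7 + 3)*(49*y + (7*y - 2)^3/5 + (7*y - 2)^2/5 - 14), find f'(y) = -6174*y^5 - 2205*y^4 - 4956*y^3 - 2997*y^2 - 606*y/7 - 4545/7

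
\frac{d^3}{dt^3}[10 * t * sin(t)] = -10*t*cos(t) - 30*sin(t)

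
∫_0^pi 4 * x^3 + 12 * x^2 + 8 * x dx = (-1 + (1 + pi)^2)^2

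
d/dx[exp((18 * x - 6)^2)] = 648*x*exp(324*x^2 - 216*x + 36) - 216*exp(324*x^2 - 216*x + 36)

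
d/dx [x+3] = 1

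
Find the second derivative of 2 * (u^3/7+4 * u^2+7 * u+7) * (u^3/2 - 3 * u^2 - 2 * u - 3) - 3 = 30*u^4/7 + 440*u^3/7 - 1476*u^2/7 - 2178*u/7 - 188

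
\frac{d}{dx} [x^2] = 2*x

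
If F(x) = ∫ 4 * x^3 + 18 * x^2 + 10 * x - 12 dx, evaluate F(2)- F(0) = 60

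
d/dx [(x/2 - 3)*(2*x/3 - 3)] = 2*x/3 - 7/2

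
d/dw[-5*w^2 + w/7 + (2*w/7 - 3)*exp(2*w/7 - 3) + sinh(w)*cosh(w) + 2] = 4*w*exp(-3)*exp(2*w/7)/49 - 10*w - 4*exp(-3)*exp(2*w/7)/7 + cosh(2*w) + 1/7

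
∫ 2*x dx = x^2 + C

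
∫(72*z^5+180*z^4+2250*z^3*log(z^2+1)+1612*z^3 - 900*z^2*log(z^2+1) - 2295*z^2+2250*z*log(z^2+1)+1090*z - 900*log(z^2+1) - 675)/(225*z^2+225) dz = 3*z^2/5 + z + 2*(3*z^2 + 5*z - 45)^2/225 + (5*z^2 - 4*z + 4)*log(z^2 + 1) + C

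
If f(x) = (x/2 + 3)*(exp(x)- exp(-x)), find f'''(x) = (x*exp(2*x) + x + 9*exp(2*x) + 3)*exp(-x)/2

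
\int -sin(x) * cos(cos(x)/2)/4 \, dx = sin(cos(x)/2)/2 + C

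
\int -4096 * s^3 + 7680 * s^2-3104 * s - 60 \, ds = -1024*s^4 + 2560*s^3 - 1552*s^2 - 60*s + C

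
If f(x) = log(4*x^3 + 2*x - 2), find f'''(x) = (48*x^6 - 24*x^4 + 168*x^3 + 12*x^2 + 12*x + 14)/(8*x^9 + 12*x^7 - 12*x^6 + 6*x^5 - 12*x^4 + 7*x^3 - 3*x^2 + 3*x - 1)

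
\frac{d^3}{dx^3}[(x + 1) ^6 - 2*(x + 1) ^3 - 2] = 120*x^3 + 360*x^2 + 360*x + 108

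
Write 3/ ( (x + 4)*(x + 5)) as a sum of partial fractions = -3/(x + 5) + 3/(x + 4)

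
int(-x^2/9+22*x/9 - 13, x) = -x^3/27 + 11*x^2/9 - 13*x + C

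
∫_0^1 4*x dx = 2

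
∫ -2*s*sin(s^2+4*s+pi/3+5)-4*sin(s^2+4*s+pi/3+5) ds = cos((s + 2)^2 + 1 + pi/3) + C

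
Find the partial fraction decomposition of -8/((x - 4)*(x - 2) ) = 4/(x - 2) - 4/(x - 4)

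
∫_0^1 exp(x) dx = -1 + E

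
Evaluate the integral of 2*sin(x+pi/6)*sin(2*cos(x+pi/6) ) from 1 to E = -cos(2*cos(pi/6 + 1)) + cos(2*cos(pi/6 + E))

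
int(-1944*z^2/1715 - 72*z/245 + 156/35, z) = -648*z^3/1715 - 36*z^2/245 + 156*z/35 + C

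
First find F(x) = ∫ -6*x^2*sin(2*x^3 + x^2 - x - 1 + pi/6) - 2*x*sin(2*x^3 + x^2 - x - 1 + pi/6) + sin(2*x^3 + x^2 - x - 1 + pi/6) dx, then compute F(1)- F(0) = -sin(1)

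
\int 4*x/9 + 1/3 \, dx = 2*x^2/9 + x/3 + C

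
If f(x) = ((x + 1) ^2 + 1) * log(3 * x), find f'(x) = (2*x^2*log(x) + x^2 + 2*x^2*log(3) + 2*x*log(x) + 2*x + 2*x*log(3) + 2)/x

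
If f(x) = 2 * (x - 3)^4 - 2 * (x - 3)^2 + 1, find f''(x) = 24*x^2 - 144*x + 212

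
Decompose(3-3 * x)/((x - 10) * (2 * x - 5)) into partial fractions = 3/(5*(2*x - 5)) - 9/(5*(x - 10))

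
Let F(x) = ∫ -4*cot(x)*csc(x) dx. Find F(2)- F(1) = -4*csc(1) + 4*csc(2)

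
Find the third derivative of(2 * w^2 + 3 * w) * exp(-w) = (-2*w^2 + 9*w - 3)*exp(-w)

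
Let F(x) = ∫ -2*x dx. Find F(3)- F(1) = -8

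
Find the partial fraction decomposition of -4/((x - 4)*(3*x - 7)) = 12/(5*(3*x - 7)) - 4/(5*(x - 4))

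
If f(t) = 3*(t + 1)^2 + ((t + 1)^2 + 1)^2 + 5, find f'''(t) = 24*t + 24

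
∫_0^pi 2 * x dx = pi^2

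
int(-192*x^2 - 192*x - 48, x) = -64*x^3 - 96*x^2 - 48*x + C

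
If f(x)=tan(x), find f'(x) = cos(x)^(-2)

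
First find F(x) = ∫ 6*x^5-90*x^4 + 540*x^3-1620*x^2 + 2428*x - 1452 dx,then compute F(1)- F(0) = -660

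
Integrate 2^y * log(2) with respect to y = 2^y + C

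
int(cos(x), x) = sin(x) + C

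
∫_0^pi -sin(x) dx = -2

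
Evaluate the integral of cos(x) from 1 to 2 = -sin(1) + sin(2)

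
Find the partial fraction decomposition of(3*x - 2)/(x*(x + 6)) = 10/(3*(x + 6)) - 1/(3*x)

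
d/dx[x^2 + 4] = 2*x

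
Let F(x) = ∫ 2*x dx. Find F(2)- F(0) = 4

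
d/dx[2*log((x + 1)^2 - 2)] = (4*x + 4)/(x^2 + 2*x - 1)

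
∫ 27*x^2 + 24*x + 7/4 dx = 9*x^3 + 12*x^2 + 7*x/4 + C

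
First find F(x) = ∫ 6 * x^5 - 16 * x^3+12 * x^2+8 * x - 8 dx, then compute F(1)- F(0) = -3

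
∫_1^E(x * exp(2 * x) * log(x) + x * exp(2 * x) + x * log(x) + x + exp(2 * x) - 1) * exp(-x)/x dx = -E - 2*exp(-E) + exp(-1) + 2*exp(E)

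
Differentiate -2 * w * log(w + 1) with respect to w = (-2*w*log(w + 1) - 2*w - 2*log(w + 1))/(w + 1)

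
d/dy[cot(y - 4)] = -1/sin(y - 4)^2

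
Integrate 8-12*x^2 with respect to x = -4*x^3 + 8*x + C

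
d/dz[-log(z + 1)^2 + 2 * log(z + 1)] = (2 - 2*log(z + 1))/(z + 1)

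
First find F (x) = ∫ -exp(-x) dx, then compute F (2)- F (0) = -1 + exp(-2)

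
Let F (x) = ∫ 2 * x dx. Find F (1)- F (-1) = 0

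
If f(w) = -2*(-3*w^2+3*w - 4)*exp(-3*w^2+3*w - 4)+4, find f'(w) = (-36*w^3 + 54*w^2 - 54*w + 18)*exp(-3*w^2 + 3*w - 4)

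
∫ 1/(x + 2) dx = log(2*x + 4) + C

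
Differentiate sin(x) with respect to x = cos(x)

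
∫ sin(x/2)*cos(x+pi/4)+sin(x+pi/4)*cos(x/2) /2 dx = sin(x/2)*sin(x + pi/4) + C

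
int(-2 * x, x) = -x^2 + C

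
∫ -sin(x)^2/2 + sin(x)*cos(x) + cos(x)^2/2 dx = -sqrt(2)*cos(2*x + pi/4)/4 + C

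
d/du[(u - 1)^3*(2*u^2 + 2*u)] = 10*u^4 - 16*u^3 + 8*u - 2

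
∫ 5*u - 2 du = 5*u^2/2 - 2*u + C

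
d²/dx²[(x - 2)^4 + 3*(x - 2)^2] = 12*x^2 - 48*x + 54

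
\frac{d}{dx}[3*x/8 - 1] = 3/8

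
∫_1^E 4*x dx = -2 + 2*exp(2)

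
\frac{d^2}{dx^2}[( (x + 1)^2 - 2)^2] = 12*x^2 + 24*x + 4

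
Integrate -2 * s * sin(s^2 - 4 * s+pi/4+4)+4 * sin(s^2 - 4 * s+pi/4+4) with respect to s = cos((s - 2)^2 + pi/4) + C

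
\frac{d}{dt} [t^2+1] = 2*t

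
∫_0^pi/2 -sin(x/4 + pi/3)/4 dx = -1/2 - sqrt(3)*sqrt(1/2 - sqrt(2)/4)/2 + sqrt(sqrt(2)/4 + 1/2)/2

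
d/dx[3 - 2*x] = -2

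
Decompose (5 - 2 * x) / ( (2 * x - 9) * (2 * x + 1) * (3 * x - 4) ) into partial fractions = -21/(209*(3*x - 4)) + 6/(55*(2*x + 1)) - 4/(95*(2*x - 9))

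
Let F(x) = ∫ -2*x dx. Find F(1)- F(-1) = 0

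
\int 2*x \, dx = x^2 + C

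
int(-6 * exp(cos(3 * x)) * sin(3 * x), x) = 2*exp(cos(3*x)) + C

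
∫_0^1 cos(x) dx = sin(1)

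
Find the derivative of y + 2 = 1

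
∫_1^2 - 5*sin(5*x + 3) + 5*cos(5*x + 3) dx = -sin(8) - cos(8) + sin(13) + cos(13)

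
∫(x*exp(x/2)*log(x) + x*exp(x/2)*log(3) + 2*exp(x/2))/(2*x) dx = exp(x/2)*log(3*x) + C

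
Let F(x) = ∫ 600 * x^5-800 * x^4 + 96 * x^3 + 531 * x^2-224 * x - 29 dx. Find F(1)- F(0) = 0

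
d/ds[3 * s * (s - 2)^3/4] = 3*s^3 - 27*s^2/2 + 18*s - 6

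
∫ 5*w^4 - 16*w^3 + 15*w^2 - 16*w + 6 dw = w^5 - 4*w^4 + 5*w^3 - 8*w^2 + 6*w + C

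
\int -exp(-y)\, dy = exp(-y) + C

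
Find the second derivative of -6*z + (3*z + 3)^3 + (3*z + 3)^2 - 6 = 162*z + 180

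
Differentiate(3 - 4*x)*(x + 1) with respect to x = -8*x - 1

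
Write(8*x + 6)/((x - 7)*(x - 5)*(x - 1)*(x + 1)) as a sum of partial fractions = 1/(48*(x + 1)) + 7/(24*(x - 1)) - 23/(24*(x - 5)) + 31/(48*(x - 7))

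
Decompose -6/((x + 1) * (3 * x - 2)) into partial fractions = -18/(5*(3*x - 2)) + 6/(5*(x + 1))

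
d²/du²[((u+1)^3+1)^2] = 30*u^4 + 120*u^3 + 180*u^2 + 132*u + 42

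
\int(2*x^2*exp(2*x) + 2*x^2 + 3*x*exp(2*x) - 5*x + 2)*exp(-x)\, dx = 2*(2*x^2 - x + 1)*sinh(x) + C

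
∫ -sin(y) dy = cos(y) + C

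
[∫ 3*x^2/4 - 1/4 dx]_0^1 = 0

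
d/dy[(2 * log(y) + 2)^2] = (8*log(y) + 8)/y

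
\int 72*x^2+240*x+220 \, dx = 24*x^3 + 120*x^2 + 220*x + C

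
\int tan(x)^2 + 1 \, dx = tan(x) + C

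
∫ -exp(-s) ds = exp(-s) + C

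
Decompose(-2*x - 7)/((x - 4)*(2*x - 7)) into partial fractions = 28/(2*x - 7) - 15/(x - 4)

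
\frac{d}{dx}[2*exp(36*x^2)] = 144*x*exp(36*x^2)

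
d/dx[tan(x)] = cos(x)^(-2)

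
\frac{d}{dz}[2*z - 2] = 2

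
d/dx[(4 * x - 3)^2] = 32*x - 24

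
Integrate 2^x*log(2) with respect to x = 2^x + C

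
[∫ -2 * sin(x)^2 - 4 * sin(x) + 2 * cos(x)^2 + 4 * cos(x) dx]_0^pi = -8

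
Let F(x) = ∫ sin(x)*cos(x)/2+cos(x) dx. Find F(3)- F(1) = -(sin(1)/2 + 1)^2 + (sin(3)/2 + 1)^2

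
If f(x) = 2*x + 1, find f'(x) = 2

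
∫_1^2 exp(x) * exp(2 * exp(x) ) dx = -exp(2*E)/2 + exp(2*exp(2))/2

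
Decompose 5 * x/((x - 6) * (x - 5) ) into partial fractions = -25/(x - 5) + 30/(x - 6)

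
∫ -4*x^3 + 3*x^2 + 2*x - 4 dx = -x^4 + x^3 + x^2 - 4*x + C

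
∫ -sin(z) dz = cos(z) + C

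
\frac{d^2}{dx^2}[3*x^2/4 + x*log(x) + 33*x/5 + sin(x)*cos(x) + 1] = (-4*x*sin(2*x) + 3*x + 2)/(2*x)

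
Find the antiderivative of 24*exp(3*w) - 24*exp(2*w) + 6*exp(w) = (2*exp(w) - 1)^3 + C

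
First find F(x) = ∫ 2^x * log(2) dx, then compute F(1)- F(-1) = 3/2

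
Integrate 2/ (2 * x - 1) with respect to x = log(1 - 2*x) + C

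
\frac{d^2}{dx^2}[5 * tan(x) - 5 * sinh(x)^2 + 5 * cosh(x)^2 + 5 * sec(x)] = 10*sin(x)/cos(x)^3 - 5/cos(x) + 10/cos(x)^3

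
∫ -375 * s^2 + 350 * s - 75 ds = -125*s^3 + 175*s^2 - 75*s + C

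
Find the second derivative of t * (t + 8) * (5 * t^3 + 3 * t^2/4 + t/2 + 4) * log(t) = (400*t^4*log(t) + 180*t^4 + 1956*t^3*log(t) + 1141*t^3 + 156*t^2*log(t) + 130*t^2 + 64*t*log(t) + 96*t + 128)/(4*t)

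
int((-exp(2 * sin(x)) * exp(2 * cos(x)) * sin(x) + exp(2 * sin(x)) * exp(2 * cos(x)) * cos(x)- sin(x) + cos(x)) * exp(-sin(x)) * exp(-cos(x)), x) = 2*sinh(sqrt(2)*sin(x + pi/4)) + C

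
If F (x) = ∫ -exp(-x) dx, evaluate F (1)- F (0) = -1 + exp(-1)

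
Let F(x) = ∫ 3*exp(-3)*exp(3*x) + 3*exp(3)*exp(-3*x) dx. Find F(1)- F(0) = -exp(-3) + exp(3)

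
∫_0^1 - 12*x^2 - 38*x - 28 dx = -51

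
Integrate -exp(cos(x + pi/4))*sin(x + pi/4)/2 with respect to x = exp(cos(x + pi/4))/2 + C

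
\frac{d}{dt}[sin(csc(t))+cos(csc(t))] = -sqrt(2)*cos(t)*cos(pi/4 + 1/sin(t))/sin(t)^2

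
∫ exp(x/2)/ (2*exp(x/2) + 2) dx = log(exp(x/2) + 1) + C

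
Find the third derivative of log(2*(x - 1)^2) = 4/(x^3 - 3*x^2 + 3*x - 1)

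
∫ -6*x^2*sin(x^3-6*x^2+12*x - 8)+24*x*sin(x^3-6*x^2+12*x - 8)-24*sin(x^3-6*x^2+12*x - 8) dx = 2*cos((x - 2)^3) + C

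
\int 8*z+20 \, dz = 4*z^2 + 20*z + C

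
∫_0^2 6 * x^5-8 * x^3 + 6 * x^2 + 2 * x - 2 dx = 48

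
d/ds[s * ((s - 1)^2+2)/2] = 3*s^2/2 - 2*s + 3/2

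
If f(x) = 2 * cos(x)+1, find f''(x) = -2*cos(x)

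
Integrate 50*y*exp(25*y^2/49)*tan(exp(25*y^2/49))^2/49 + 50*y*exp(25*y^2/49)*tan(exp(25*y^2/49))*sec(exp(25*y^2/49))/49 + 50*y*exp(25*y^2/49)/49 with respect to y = tan(exp(25*y^2/49)) + sec(exp(25*y^2/49)) + C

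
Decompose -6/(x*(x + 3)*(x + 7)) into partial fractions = -3/(14*(x + 7)) + 1/(2*(x + 3)) - 2/(7*x)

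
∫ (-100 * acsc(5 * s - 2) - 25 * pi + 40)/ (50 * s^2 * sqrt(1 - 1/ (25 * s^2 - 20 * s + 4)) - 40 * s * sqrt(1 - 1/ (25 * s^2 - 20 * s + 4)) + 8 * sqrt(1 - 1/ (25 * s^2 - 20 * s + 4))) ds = 5*(4*acsc(5*s - 2) + pi)^2/16 - 4*acsc(5*s - 2) + C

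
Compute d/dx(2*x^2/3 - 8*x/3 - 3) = 4*x/3 - 8/3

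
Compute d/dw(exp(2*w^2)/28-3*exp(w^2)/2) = w*exp(2*w^2)/7 - 3*w*exp(w^2)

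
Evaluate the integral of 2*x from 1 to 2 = 3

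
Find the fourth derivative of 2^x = 2^x*log(2)^4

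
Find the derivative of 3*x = 3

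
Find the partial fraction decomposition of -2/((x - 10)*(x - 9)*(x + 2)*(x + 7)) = 1/(680*(x + 7)) - 1/(330*(x + 2)) + 1/(88*(x - 9)) - 1/(102*(x - 10))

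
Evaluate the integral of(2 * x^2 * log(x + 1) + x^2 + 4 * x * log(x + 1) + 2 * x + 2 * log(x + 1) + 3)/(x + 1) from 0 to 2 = 11*log(3)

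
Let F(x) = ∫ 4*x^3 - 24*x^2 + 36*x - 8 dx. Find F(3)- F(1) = 0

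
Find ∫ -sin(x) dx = cos(x) + C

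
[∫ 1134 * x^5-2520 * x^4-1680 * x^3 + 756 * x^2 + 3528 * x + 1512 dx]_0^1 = 2793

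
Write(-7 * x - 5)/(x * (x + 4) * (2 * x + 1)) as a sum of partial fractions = 6/(7*(2*x + 1)) + 23/(28*(x + 4)) - 5/(4*x)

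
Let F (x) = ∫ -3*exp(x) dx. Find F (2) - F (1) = -3*exp(2) + 3*E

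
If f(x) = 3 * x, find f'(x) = 3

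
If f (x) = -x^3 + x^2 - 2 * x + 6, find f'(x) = -3*x^2 + 2*x - 2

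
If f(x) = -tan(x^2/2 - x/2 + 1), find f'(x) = -x*tan(x^2/2 - x/2 + 1)^2 - x + tan(x^2/2 - x/2 + 1)^2/2 + 1/2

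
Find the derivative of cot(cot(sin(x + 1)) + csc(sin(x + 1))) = (1/tan(sin(x + 1)) + 1/sin(sin(x)*cos(1) + sin(1)*cos(x)))*cos(x + 1)/(sin(sin(x)*cos(1) + sin(1)*cos(x))*sin(1/tan(sin(x + 1)) + 1/sin(sin(x)*cos(1) + sin(1)*cos(x)))^2)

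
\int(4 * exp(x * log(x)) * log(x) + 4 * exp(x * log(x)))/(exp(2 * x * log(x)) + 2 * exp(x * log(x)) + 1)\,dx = 2*(3*exp(x*log(x)) + 1)/(exp(x*log(x)) + 1) + C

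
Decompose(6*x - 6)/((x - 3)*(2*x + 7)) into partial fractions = 54/(13*(2*x + 7)) + 12/(13*(x - 3))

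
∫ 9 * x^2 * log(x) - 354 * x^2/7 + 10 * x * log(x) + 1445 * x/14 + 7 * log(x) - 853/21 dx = x*(3*x^2 + 5*x + 7)*log(x) - 10*x/3 - (5*x - 4)^3/7 + (5*x - 4)^2/4 + C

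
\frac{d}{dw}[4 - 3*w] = -3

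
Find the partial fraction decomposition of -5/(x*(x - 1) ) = -5/(x - 1) + 5/x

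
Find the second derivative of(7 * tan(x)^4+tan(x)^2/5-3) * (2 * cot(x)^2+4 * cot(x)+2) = 280*tan(x)^6 + 336*tan(x)^5 + 2672*tan(x)^4/5 + 2528*tan(x)^3/5 + 1416*tan(x)^2/5 + 848*tan(x)/5 + 84/5 - 24/tan(x) - 48/tan(x)^2 - 24/tan(x)^3 - 36/tan(x)^4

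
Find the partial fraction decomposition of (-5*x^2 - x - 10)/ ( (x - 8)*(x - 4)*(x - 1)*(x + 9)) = 203/(1105*(x + 9)) - 8/(105*(x - 1)) + 47/(78*(x - 4)) - 169/(238*(x - 8))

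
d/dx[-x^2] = -2*x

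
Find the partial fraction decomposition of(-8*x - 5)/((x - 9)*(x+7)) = -51/(16*(x + 7)) - 77/(16*(x - 9))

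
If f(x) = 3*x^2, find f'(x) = 6*x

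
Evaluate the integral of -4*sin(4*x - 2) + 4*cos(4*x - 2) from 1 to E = -sin(2) + cos(2 - 4*E) - cos(2) - sin(2 - 4*E)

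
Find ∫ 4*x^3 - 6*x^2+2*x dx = x^4 - 2*x^3 + x^2 + C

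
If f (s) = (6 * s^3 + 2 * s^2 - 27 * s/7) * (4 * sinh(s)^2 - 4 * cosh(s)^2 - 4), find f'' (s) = -288*s - 32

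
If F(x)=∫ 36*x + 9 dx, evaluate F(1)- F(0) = 27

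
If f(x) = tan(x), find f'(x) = cos(x)^(-2)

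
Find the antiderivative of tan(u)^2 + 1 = tan(u) + C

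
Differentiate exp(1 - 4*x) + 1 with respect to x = -4*exp(1 - 4*x)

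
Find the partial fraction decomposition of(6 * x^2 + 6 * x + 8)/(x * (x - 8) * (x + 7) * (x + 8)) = -43/(16*(x + 8)) + 52/(21*(x + 7)) + 11/(48*(x - 8)) - 1/(56*x)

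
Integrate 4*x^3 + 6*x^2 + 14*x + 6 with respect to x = x^4 + 2*x^3 + 7*x^2 + 6*x + C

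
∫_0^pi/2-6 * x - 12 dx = 12 - 3*(pi/2 + 2)^2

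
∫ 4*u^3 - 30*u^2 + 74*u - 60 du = u^4 - 10*u^3 + 37*u^2 - 60*u + C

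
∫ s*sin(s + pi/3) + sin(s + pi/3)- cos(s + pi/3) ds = (-s - 1)*cos(s + pi/3) + C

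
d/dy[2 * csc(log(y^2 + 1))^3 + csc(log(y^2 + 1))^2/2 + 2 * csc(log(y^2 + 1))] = -2*y*(2 + 1/sin(log(y^2 + 1)) + 6/sin(log(y^2 + 1))^2)*cos(log(y^2 + 1))/((y^2 + 1)*sin(log(y^2 + 1))^2)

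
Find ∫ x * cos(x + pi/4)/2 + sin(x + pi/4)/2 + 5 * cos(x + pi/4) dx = (x/2 + 5)*sin(x + pi/4) + C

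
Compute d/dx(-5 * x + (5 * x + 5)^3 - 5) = 375*x^2 + 750*x + 370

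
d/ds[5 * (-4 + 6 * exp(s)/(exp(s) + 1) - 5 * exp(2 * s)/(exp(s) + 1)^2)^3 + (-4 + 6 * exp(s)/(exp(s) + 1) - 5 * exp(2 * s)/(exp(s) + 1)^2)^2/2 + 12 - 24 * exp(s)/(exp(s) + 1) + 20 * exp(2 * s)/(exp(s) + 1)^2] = (-512*exp(6*s) + 144*exp(5*s) - 604*exp(4*s) + 1454*exp(3*s) + 356*exp(2*s) + 1392*exp(s))/(exp(7*s) + 7*exp(6*s) + 21*exp(5*s) + 35*exp(4*s) + 35*exp(3*s) + 21*exp(2*s) + 7*exp(s) + 1)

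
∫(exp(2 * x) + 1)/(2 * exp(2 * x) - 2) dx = log(2*sinh(x))/2 + C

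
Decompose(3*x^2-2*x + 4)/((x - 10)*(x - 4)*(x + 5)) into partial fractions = 89/(135*(x + 5)) - 22/(27*(x - 4)) + 142/(45*(x - 10))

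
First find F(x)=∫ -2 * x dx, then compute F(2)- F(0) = -4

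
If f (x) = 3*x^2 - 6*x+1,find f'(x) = 6*x - 6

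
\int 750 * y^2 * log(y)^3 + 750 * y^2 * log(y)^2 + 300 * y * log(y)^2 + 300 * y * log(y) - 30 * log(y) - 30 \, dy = 10*y*(25*y^2*log(y)^2 + 15*y*log(y) - 3)*log(y) + C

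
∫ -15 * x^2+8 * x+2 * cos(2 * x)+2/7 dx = -5*x^3 + 4*x^2 + 2*x/7 + sin(2*x) + C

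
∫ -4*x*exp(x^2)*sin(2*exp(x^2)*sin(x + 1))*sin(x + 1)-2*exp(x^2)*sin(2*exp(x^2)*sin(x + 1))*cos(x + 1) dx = cos(2*exp(x^2)*sin(x + 1)) + C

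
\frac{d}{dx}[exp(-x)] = -exp(-x)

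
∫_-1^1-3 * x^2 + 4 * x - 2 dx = -6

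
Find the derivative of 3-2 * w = -2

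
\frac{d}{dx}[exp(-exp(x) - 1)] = -exp(x - exp(x) - 1)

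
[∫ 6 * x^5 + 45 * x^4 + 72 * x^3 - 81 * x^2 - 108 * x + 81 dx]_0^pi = 27 + (-3 + 3*pi + pi^2)^3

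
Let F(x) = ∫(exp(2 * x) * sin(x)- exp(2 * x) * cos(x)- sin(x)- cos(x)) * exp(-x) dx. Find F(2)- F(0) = (-exp(2) + exp(-2))*cos(2)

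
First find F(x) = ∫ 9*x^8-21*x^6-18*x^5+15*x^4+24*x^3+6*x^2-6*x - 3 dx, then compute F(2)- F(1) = 126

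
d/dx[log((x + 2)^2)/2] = 1/(x + 2)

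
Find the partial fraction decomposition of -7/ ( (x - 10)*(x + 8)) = 7/(18*(x + 8)) - 7/(18*(x - 10))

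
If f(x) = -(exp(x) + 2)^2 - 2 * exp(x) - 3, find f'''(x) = -8*exp(2*x) - 6*exp(x)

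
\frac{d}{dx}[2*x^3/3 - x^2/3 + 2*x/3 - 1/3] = 2*x^2 - 2*x/3 + 2/3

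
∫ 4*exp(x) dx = 4*exp(x) + C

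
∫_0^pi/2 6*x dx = 3*pi^2/4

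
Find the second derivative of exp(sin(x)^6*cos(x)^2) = 2*(-14*sin(x)^12 + 26*sin(x)^10 - 12*sin(x)^8 + 18*sin(x)^6*cos(x)^6 + 32*sin(x)^4 - 46*sin(x)^2 + 15)*exp(sin(x)^6)*exp(-sin(x)^8)*sin(x)^4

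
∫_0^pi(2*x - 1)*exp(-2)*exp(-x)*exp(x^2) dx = -exp(-2) + exp(-pi - 2 + pi^2)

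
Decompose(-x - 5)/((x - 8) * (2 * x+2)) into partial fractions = 2/(9*(x + 1)) - 13/(18*(x - 8))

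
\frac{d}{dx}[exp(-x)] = -exp(-x)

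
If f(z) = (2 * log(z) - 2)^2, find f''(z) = (16 - 8*log(z))/z^2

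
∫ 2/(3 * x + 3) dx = 2*log(x + 1)/3 + C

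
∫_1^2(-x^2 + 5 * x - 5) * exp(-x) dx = 0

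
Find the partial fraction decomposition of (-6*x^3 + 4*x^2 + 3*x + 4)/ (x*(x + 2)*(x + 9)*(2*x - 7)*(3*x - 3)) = -124/(1155*(2*x - 7)) + 187/(1890*(x + 9)) - 31/(693*(x + 2)) - 1/(90*(x - 1)) + 2/(189*x)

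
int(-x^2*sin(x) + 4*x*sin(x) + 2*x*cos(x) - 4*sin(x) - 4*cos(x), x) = (x - 2)^2*cos(x) + C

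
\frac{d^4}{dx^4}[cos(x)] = cos(x)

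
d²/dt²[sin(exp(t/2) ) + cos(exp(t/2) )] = sqrt(2)*(exp(t/2)*cos(exp(t/2) + pi/4) - exp(t)*sin(exp(t/2) + pi/4))/4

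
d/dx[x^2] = 2*x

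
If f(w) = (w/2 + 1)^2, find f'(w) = w/2 + 1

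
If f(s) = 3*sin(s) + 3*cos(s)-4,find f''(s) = -3*sin(s) - 3*cos(s)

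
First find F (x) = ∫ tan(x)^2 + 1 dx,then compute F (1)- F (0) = tan(1)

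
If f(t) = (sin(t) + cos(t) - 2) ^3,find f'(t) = 3*sqrt(2)*(sqrt(2)*sin(t + pi/4) - 2)^2*cos(t + pi/4)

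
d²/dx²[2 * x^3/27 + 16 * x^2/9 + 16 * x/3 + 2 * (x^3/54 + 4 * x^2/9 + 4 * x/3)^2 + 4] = 5*x^4/243 + 160*x^3/243 + 160*x^2/27 + 44*x/3 + 32/3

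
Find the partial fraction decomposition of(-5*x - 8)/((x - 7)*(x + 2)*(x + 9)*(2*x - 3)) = 124/(1617*(2*x - 3)) - 37/(2352*(x + 9)) + 2/(441*(x + 2)) - 43/(1584*(x - 7))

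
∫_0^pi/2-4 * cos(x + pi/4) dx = 0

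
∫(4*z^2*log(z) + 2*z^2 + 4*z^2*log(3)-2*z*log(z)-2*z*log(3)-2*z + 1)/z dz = (2*z^2 - 2*z + 1)*log(3*z) + C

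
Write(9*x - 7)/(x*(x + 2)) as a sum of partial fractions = 25/(2*(x + 2)) - 7/(2*x)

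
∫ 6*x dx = 3*x^2 + C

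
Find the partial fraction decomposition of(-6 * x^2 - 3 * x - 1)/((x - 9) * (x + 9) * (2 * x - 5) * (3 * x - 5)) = -153/(880*(3*x - 5)) + 16/(65*(2*x - 5)) + 5/(144*(x + 9)) - 257/(2574*(x - 9))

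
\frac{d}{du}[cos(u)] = -sin(u)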